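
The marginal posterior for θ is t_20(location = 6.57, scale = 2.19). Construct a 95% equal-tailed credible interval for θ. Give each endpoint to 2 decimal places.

[2.00, 11.14]

The t_20 distribution is symmetric; the 95% interval is 6.57 ± t·2.19 with t_{0.975,20} = 2.086.
Half-width: 2.086 × 2.19 = 4.57.
6.57 − 4.57 = 2.00; 6.57 + 4.57 = 11.14.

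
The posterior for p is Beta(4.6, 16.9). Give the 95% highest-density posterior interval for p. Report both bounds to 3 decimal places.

[0.059, 0.384]

The posterior is unimodal and skewed, so the HPD interval has equal density at both endpoints and is the shortest 95% interval.
Solving f(0.059) = f(0.384) with F(0.384) − F(0.059) = 0.95 gives [0.059, 0.384].
For comparison, the equal-tailed interval is [0.073, 0.405]; the HPD is narrower and shifted toward the mode.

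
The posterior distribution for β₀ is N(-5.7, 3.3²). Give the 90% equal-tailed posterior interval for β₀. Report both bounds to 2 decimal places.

[-11.13, -0.27]

The posterior is symmetric, so the 90% equal-tailed interval is β₀ = -5.7 ± z·3.3 with z = 1.645.
Half-width: 1.645 × 3.3 = 5.43.
-5.7 − 5.43 = -11.13; -5.7 + 5.43 = -0.27.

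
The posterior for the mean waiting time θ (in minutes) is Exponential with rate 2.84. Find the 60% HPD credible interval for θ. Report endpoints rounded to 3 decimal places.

The exponential density is strictly decreasing on [0, ∞), so the HPD interval is anchored at 0: [0, q] with P(θ ≤ q) = 0.60.
q = −ln(1 − 0.60) / 2.84 = 0.9163 / 2.84 = 0.323.

[0.000, 0.323]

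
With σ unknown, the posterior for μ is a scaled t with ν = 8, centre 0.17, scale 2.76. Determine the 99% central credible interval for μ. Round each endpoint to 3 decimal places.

[-9.091, 9.431]

The t_8 distribution is symmetric; the 99% interval is 0.17 ± t·2.76 with t_{0.995,8} = 3.355.
Half-width: 3.355 × 2.76 = 9.261.
0.17 − 9.261 = -9.091; 0.17 + 9.261 = 9.431.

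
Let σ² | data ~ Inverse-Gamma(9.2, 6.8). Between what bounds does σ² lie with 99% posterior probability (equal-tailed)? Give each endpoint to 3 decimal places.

Inverse-Gamma(9.2, 6.8) quantiles: F⁻¹(0.005) and F⁻¹(0.995).
Equivalently, 1/σ² ~ Gamma(9.2, rate = 6.8); invert its 0.995 and 0.005 quantiles.
Posterior mean ≈ 0.829, SD ≈ 0.309; a Normal approximation gives roughly [0.033, 1.625].
Exact: lower = 0.360; upper = 2.094.

[0.360, 2.094]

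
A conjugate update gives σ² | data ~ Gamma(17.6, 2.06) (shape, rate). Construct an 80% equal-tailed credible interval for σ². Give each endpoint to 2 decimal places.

[6.06, 11.24]

Posterior: Gamma(shape 17.6, rate 2.06).
Equal-tailed 80% interval: Gamma(17.6, 2.06) quantiles at 0.1 and 0.9.
Posterior mean ≈ 8.54, SD ≈ 2.04; a Normal approximation gives roughly [5.93, 11.15].
Exact: lower = 6.06; upper = 11.24.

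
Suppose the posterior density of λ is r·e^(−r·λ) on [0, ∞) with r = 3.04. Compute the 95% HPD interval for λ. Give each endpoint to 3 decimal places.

The exponential density is strictly decreasing on [0, ∞), so the HPD interval is anchored at 0: [0, q] with P(λ ≤ q) = 0.95.
q = −ln(1 − 0.95) / 3.04 = 2.9957 / 3.04 = 0.985.

[0.000, 0.985]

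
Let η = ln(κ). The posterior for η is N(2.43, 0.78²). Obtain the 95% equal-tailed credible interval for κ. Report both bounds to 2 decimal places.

On the log scale the 95% interval is 2.43 ± 1.960 × 0.78 = [0.9012, 3.9588].
Exponentiate: [e^0.9012, e^3.9588] = [2.46, 52.39].

[2.46, 52.39]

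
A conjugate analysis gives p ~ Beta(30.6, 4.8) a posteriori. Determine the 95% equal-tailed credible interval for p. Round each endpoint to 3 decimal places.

Posterior: Beta(30.6, 4.8).
Equal-tailed 95% interval: the 0.025 and 0.975 quantiles of Beta(30.6, 4.8).
Posterior mean ≈ 0.864, SD ≈ 0.057; a Normal approximation gives roughly [0.753, 0.976].
Exact: F⁻¹(0.025) = 0.736; F⁻¹(0.975) = 0.954.

[0.736, 0.954]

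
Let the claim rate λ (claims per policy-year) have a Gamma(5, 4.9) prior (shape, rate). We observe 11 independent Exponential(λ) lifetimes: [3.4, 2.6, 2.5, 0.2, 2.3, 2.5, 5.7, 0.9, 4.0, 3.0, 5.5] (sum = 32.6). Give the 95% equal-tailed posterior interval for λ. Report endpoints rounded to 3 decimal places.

[0.244, 0.660]

Posterior: Gamma(5+11, 4.9+32.6) = Gamma(16, 37.5) (shape, rate).
Equal-tailed 95% interval: Gamma(16, 37.5) quantiles at 0.025 and 0.975.
Posterior mean ≈ 0.427, SD ≈ 0.107; a Normal approximation gives roughly [0.218, 0.636].
Exact: lower = 0.244; upper = 0.660.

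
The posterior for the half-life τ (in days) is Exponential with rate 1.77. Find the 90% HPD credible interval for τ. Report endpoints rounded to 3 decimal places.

The exponential density is strictly decreasing on [0, ∞), so the HPD interval is anchored at 0: [0, q] with P(τ ≤ q) = 0.90.
q = −ln(1 − 0.90) / 1.77 = 2.3026 / 1.77 = 1.301.

[0.000, 1.301]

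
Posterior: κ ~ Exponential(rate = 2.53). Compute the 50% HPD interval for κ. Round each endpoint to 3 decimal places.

[0.000, 0.274]

The exponential density is strictly decreasing on [0, ∞), so the HPD interval is anchored at 0: [0, q] with P(κ ≤ q) = 0.50.
q = −ln(1 − 0.50) / 2.53 = 0.6931 / 2.53 = 0.274.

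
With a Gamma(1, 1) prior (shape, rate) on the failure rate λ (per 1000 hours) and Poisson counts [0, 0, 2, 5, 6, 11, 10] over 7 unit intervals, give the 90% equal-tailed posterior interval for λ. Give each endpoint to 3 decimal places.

Posterior: Gamma(1+34, 1+7) = Gamma(35, 8) (shape, rate).
Equal-tailed 90% interval: Gamma(35, 8) quantiles at 0.05 and 0.95.
Posterior mean ≈ 4.375, SD ≈ 0.740; a Normal approximation gives roughly [3.159, 5.591].
Exact: lower = 3.234; upper = 5.658.

[3.234, 5.658]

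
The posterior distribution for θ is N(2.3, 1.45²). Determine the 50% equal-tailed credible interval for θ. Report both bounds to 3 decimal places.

The posterior is symmetric, so the 50% equal-tailed interval is θ = 2.3 ± z·1.45 with z = 0.674.
Half-width: 0.674 × 1.45 = 0.978.
2.3 − 0.978 = 1.322; 2.3 + 0.978 = 3.278.

[1.322, 3.278]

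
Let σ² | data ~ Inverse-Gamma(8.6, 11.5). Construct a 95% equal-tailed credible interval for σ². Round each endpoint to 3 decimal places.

Inverse-Gamma(8.6, 11.5) quantiles: F⁻¹(0.025) and F⁻¹(0.975).
Equivalently, 1/σ² ~ Gamma(8.6, rate = 11.5); invert its 0.975 and 0.025 quantiles.
Posterior mean ≈ 1.513, SD ≈ 0.589; a Normal approximation gives roughly [0.359, 2.668].
Exact: lower = 0.755; upper = 2.988.

[0.755, 2.988]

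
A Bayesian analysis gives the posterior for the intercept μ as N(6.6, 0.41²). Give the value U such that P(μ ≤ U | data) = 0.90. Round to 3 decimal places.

Need U with P(μ ≤ U) = 0.90: U = 6.6 + z_{0.1}·0.41.
z = 1.282; U = 6.6 + 1.282 × 0.41 = 7.125.

7.125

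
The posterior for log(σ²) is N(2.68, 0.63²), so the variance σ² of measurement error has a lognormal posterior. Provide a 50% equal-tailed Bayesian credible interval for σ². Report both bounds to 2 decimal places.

[9.54, 22.31]

On the log scale the 50% interval is 2.68 ± 0.674 × 0.63 = [2.2551, 3.1049].
Exponentiate: [e^2.2551, e^3.1049] = [9.54, 22.31].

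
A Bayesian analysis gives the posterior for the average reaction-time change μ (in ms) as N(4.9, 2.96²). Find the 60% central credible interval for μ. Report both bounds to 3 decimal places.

The posterior is symmetric, so the 60% equal-tailed interval is μ = 4.9 ± z·2.96 with z = 0.842.
Half-width: 0.842 × 2.96 = 2.491.
4.9 − 2.491 = 2.409; 4.9 + 2.491 = 7.391.

[2.409, 7.391]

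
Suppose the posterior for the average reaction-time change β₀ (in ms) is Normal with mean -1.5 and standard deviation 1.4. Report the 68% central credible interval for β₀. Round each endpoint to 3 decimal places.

[-2.892, -0.108]

The posterior is symmetric, so the 68% equal-tailed interval is β₀ = -1.5 ± z·1.4 with z = 0.994.
Half-width: 0.994 × 1.4 = 1.392.
-1.5 − 1.392 = -2.892; -1.5 + 1.392 = -0.108.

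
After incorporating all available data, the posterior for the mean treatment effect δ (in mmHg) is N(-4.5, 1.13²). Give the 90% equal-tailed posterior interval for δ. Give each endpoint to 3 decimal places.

The posterior is symmetric, so the 90% equal-tailed interval is δ = -4.5 ± z·1.13 with z = 1.645.
Half-width: 1.645 × 1.13 = 1.859.
-4.5 − 1.859 = -6.359; -4.5 + 1.859 = -2.641.

[-6.359, -2.641]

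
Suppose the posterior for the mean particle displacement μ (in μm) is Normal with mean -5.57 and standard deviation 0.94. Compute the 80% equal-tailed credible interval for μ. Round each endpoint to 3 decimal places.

The posterior is symmetric, so the 80% equal-tailed interval is μ = -5.57 ± z·0.94 with z = 1.282.
Half-width: 1.282 × 0.94 = 1.205.
-5.57 − 1.205 = -6.775; -5.57 + 1.205 = -4.365.

[-6.775, -4.365]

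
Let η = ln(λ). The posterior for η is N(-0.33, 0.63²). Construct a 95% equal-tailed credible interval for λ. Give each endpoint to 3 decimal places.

On the log scale the 95% interval is -0.33 ± 1.960 × 0.63 = [-1.5648, 0.9048].
Exponentiate: [e^-1.5648, e^0.9048] = [0.209, 2.471].

[0.209, 2.471]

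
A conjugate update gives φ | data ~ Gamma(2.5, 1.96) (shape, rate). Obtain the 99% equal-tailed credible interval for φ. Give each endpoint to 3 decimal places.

Posterior: Gamma(shape 2.5, rate 1.96).
Equal-tailed 99% interval: Gamma(2.5, 1.96) quantiles at 0.005 and 0.995.
Posterior mean ≈ 1.276, SD ≈ 0.807; a Normal approximation gives roughly [-0.802, 3.353].
Exact: lower = 0.105; upper = 4.273.

[0.105, 4.273]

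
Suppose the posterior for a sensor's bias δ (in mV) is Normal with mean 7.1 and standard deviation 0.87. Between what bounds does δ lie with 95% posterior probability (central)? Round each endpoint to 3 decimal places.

The posterior is symmetric, so the 95% equal-tailed interval is δ = 7.1 ± z·0.87 with z = 1.960.
Half-width: 1.960 × 0.87 = 1.705.
7.1 − 1.705 = 5.395; 7.1 + 1.705 = 8.805.

[5.395, 8.805]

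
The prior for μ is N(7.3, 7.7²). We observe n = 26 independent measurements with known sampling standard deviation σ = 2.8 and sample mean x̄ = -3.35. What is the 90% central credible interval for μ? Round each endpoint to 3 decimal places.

[-4.197, -2.395]

Posterior precision = 1/7.7² + 26/2.8² = 0.0169 + 3.3163 = 3.3332, so posterior SD = 0.5477.
Posterior mean = (7.3/7.7² + 26·-3.35/2.8²) / 3.3332 = -3.2961.
Interval: -3.2961 ± 1.645 × 0.5477 → [-4.197, -2.395].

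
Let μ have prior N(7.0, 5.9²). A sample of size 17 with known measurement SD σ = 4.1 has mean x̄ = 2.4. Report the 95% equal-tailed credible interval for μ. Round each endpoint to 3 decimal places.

[0.605, 4.449]

Posterior precision = 1/5.9² + 17/4.1² = 0.0287 + 1.0113 = 1.0400, so posterior SD = 0.9806.
Posterior mean = (7.0/5.9² + 17·2.4/4.1²) / 1.0400 = 2.5271.
Interval: 2.5271 ± 1.960 × 0.9806 → [0.605, 4.449].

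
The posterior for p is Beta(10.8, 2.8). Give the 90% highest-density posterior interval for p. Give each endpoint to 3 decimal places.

[0.635, 0.962]

The posterior is unimodal and skewed, so the HPD interval has equal density at both endpoints and is the shortest 90% interval.
Solving f(0.635) = f(0.962) with F(0.962) − F(0.635) = 0.90 gives [0.635, 0.962].
For comparison, the equal-tailed interval is [0.597, 0.940]; the HPD is narrower and shifted toward the mode.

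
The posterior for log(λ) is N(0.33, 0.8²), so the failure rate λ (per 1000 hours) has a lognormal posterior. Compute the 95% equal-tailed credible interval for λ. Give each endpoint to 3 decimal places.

On the log scale the 95% interval is 0.33 ± 1.960 × 0.8 = [-1.2380, 1.8980].
Exponentiate: [e^-1.2380, e^1.8980] = [0.290, 6.672].

[0.290, 6.672]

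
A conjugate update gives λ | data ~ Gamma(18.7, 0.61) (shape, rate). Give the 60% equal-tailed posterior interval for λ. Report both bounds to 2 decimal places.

[24.59, 36.41]

Posterior: Gamma(shape 18.7, rate 0.61).
Equal-tailed 60% interval: Gamma(18.7, 0.61) quantiles at 0.2 and 0.8.
Posterior mean ≈ 30.66, SD ≈ 7.09; a Normal approximation gives roughly [24.69, 36.62].
Exact: lower = 24.59; upper = 36.41.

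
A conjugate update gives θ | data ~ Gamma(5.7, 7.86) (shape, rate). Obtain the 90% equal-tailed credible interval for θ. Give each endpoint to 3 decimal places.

Posterior: Gamma(shape 5.7, rate 7.86).
Equal-tailed 90% interval: Gamma(5.7, 7.86) quantiles at 0.05 and 0.95.
Posterior mean ≈ 0.725, SD ≈ 0.304; a Normal approximation gives roughly [0.226, 1.225].
Exact: lower = 0.307; upper = 1.286.

[0.307, 1.286]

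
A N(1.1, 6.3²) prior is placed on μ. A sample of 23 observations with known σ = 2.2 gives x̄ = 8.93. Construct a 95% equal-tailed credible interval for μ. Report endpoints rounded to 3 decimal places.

[7.992, 9.785]

Posterior precision = 1/6.3² + 23/2.2² = 0.0252 + 4.7521 = 4.7773, so posterior SD = 0.4575.
Posterior mean = (1.1/6.3² + 23·8.93/2.2²) / 4.7773 = 8.8887.
Interval: 8.8887 ± 1.960 × 0.4575 → [7.992, 9.785].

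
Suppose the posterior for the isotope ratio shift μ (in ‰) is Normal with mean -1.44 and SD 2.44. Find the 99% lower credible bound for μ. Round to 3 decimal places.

Need L with P(μ ≥ L) = 0.99: L = -1.44 − z_{0.01}·2.44.
z = 2.326; L = -1.44 − 2.326 × 2.44 = -7.116.

-7.116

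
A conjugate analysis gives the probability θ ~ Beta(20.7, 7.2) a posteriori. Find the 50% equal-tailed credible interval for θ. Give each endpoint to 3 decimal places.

Posterior: Beta(20.7, 7.2).
Equal-tailed 50% interval: the 0.25 and 0.75 quantiles of Beta(20.7, 7.2).
Posterior mean ≈ 0.742, SD ≈ 0.081; a Normal approximation gives roughly [0.687, 0.797].
Exact: F⁻¹(0.25) = 0.689; F⁻¹(0.75) = 0.801.

[0.689, 0.801]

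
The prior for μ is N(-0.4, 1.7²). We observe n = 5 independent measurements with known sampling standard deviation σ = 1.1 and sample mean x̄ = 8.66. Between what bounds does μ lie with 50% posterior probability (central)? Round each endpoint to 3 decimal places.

Posterior precision = 1/1.7² + 5/1.1² = 0.3460 + 4.1322 = 4.4783, so posterior SD = 0.4725.
Posterior mean = (-0.4/1.7² + 5·8.66/1.1²) / 4.4783 = 7.9600.
Interval: 7.9600 ± 0.674 × 0.4725 → [7.641, 8.279].

[7.641, 8.279]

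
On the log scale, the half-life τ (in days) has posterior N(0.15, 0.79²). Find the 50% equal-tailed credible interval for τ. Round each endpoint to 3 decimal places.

[0.682, 1.980]

On the log scale the 50% interval is 0.15 ± 0.674 × 0.79 = [-0.3828, 0.6828].
Exponentiate: [e^-0.3828, e^0.6828] = [0.682, 1.980].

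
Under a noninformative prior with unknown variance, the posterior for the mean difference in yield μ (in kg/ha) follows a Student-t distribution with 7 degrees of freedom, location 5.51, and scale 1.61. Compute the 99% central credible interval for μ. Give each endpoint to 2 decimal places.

The t_7 distribution is symmetric; the 99% interval is 5.51 ± t·1.61 with t_{0.995,7} = 3.499.
Half-width: 3.499 × 1.61 = 5.63.
5.51 − 5.63 = -0.12; 5.51 + 5.63 = 11.14.

[-0.12, 11.14]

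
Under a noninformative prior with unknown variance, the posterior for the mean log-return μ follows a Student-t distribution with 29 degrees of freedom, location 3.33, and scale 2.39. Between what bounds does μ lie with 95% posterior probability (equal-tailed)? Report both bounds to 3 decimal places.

The t_29 distribution is symmetric; the 95% interval is 3.33 ± t·2.39 with t_{0.975,29} = 2.045.
Half-width: 2.045 × 2.39 = 4.888.
3.33 − 4.888 = -1.558; 3.33 + 4.888 = 8.218.

[-1.558, 8.218]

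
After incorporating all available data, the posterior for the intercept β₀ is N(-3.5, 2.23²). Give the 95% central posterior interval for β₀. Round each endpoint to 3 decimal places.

[-7.871, 0.871]

The posterior is symmetric, so the 95% equal-tailed interval is β₀ = -3.5 ± z·2.23 with z = 1.960.
Half-width: 1.960 × 2.23 = 4.371.
-3.5 − 4.371 = -7.871; -3.5 + 4.371 = 0.871.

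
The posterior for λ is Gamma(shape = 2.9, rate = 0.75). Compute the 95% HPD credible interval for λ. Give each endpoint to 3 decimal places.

The posterior is unimodal and skewed, so the HPD interval has equal density at both endpoints and is the shortest 95% interval.
Solving f(0.359) = f(8.323) with F(8.323) − F(0.359) = 0.95 gives [0.359, 8.323].
For comparison, the equal-tailed interval is [0.768, 9.421]; the HPD is narrower and shifted toward the mode.

[0.359, 8.323]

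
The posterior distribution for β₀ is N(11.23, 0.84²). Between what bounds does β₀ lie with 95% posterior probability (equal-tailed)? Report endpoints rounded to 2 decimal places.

The posterior is symmetric, so the 95% equal-tailed interval is β₀ = 11.23 ± z·0.84 with z = 1.960.
Half-width: 1.960 × 0.84 = 1.65.
11.23 − 1.65 = 9.58; 11.23 + 1.65 = 12.88.

[9.58, 12.88]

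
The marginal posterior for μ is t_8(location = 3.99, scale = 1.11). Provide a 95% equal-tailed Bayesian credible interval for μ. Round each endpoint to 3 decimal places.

[1.430, 6.550]

The t_8 distribution is symmetric; the 95% interval is 3.99 ± t·1.11 with t_{0.975,8} = 2.306.
Half-width: 2.306 × 1.11 = 2.560.
3.99 − 2.560 = 1.430; 3.99 + 2.560 = 6.550.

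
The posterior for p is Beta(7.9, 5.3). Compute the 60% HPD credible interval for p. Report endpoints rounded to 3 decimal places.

[0.498, 0.725]

The posterior is unimodal and skewed, so the HPD interval has equal density at both endpoints and is the shortest 60% interval.
Solving f(0.498) = f(0.725) with F(0.725) − F(0.498) = 0.60 gives [0.498, 0.725].
For comparison, the equal-tailed interval is [0.486, 0.714]; the HPD is narrower and shifted toward the mode.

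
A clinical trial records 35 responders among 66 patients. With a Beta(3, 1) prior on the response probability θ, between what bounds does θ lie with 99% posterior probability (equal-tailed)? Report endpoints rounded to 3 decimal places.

Posterior: Beta(3+35, 1+31) = Beta(38, 32).
Equal-tailed 99% interval: the 0.005 and 0.995 quantiles of Beta(38, 32).
Posterior mean ≈ 0.543, SD ≈ 0.059; a Normal approximation gives roughly [0.391, 0.695].
Exact: F⁻¹(0.005) = 0.390; F⁻¹(0.995) = 0.691.

[0.390, 0.691]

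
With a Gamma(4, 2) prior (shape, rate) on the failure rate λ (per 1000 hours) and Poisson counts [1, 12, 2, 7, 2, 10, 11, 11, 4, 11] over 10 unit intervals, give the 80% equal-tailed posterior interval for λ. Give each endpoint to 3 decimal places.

[5.345, 7.191]

Posterior: Gamma(4+71, 2+10) = Gamma(75, 12) (shape, rate).
Equal-tailed 80% interval: Gamma(75, 12) quantiles at 0.1 and 0.9.
Posterior mean ≈ 6.250, SD ≈ 0.722; a Normal approximation gives roughly [5.325, 7.175].
Exact: lower = 5.345; upper = 7.191.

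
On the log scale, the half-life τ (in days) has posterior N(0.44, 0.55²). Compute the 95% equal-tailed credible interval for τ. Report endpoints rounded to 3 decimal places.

[0.528, 4.563]

On the log scale the 95% interval is 0.44 ± 1.960 × 0.55 = [-0.6380, 1.5180].
Exponentiate: [e^-0.6380, e^1.5180] = [0.528, 4.563].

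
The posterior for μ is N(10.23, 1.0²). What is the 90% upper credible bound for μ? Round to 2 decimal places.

11.51

Need U with P(μ ≤ U) = 0.90: U = 10.23 + z_{0.1}·1.0.
z = 1.282; U = 10.23 + 1.282 × 1.0 = 11.51.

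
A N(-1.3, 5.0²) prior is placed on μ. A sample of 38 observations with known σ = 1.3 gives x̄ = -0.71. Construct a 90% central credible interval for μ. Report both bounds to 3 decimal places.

[-1.058, -0.364]

Posterior precision = 1/5.0² + 38/1.3² = 0.0400 + 22.4852 = 22.5252, so posterior SD = 0.2107.
Posterior mean = (-1.3/5.0² + 38·-0.71/1.3²) / 22.5252 = -0.7110.
Interval: -0.7110 ± 1.645 × 0.2107 → [-1.058, -0.364].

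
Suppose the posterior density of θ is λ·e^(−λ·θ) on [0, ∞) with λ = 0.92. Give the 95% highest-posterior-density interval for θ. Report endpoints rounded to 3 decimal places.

[0.000, 3.256]

The exponential density is strictly decreasing on [0, ∞), so the HPD interval is anchored at 0: [0, q] with P(θ ≤ q) = 0.95.
q = −ln(1 − 0.95) / 0.92 = 2.9957 / 0.92 = 3.256.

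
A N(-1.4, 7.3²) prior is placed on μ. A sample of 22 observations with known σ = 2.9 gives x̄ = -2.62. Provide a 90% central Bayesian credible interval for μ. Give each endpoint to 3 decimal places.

Posterior precision = 1/7.3² + 22/2.9² = 0.0188 + 2.6159 = 2.6347, so posterior SD = 0.6161.
Posterior mean = (-1.4/7.3² + 22·-2.62/2.9²) / 2.6347 = -2.6113.
Interval: -2.6113 ± 1.645 × 0.6161 → [-3.625, -1.598].

[-3.625, -1.598]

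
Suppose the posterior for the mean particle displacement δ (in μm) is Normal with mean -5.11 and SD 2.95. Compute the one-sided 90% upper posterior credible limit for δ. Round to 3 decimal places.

Need U with P(δ ≤ U) = 0.90: U = -5.11 + z_{0.1}·2.95.
z = 1.282; U = -5.11 + 1.282 × 2.95 = -1.329.

-1.329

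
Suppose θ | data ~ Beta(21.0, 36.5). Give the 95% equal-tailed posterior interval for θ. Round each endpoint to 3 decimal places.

[0.247, 0.493]

Posterior: Beta(21.0, 36.5).
Equal-tailed 95% interval: the 0.025 and 0.975 quantiles of Beta(21.0, 36.5).
Posterior mean ≈ 0.365, SD ≈ 0.063; a Normal approximation gives roughly [0.242, 0.489].
Exact: F⁻¹(0.025) = 0.247; F⁻¹(0.975) = 0.493.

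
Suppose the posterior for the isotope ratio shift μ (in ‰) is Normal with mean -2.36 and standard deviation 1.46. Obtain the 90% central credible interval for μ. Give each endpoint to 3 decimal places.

[-4.761, 0.041]

The posterior is symmetric, so the 90% equal-tailed interval is μ = -2.36 ± z·1.46 with z = 1.645.
Half-width: 1.645 × 1.46 = 2.401.
-2.36 − 2.401 = -4.761; -2.36 + 2.401 = 0.041.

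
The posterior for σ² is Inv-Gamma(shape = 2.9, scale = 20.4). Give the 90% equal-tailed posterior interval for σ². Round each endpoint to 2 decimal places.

[3.32, 26.60]

Inverse-Gamma(2.9, 20.4) quantiles: F⁻¹(0.05) and F⁻¹(0.95).
Equivalently, 1/σ² ~ Gamma(2.9, rate = 20.4); invert its 0.95 and 0.05 quantiles.
Posterior mean ≈ 10.74, SD ≈ 11.32; a Normal approximation gives roughly [-7.88, 29.35].
Exact: lower = 3.32; upper = 26.60.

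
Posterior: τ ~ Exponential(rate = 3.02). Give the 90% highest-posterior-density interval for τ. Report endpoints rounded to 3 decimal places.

[0.000, 0.762]

The exponential density is strictly decreasing on [0, ∞), so the HPD interval is anchored at 0: [0, q] with P(τ ≤ q) = 0.90.
q = −ln(1 − 0.90) / 3.02 = 2.3026 / 3.02 = 0.762.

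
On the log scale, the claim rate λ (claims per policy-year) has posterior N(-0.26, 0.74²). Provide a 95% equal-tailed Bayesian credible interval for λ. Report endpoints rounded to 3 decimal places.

On the log scale the 95% interval is -0.26 ± 1.960 × 0.74 = [-1.7104, 1.1904].
Exponentiate: [e^-1.7104, e^1.1904] = [0.181, 3.288].

[0.181, 3.288]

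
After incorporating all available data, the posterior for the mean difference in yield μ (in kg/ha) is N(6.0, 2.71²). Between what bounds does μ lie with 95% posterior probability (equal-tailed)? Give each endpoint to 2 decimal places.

The posterior is symmetric, so the 95% equal-tailed interval is μ = 6.0 ± z·2.71 with z = 1.960.
Half-width: 1.960 × 2.71 = 5.31.
6.0 − 5.31 = 0.69; 6.0 + 5.31 = 11.31.

[0.69, 11.31]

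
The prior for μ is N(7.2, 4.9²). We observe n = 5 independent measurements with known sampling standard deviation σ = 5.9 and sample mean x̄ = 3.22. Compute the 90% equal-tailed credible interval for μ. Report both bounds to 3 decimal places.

[0.293, 7.936]

Posterior precision = 1/4.9² + 5/5.9² = 0.0416 + 0.1436 = 0.1853, so posterior SD = 2.3232.
Posterior mean = (7.2/4.9² + 5·3.22/5.9²) / 0.1853 = 4.1146.
Interval: 4.1146 ± 1.645 × 2.3232 → [0.293, 7.936].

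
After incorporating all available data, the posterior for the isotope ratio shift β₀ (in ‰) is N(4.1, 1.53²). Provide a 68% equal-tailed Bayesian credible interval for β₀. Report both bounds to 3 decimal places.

[2.578, 5.622]

The posterior is symmetric, so the 68% equal-tailed interval is β₀ = 4.1 ± z·1.53 with z = 0.994.
Half-width: 0.994 × 1.53 = 1.522.
4.1 − 1.522 = 2.578; 4.1 + 1.522 = 5.622.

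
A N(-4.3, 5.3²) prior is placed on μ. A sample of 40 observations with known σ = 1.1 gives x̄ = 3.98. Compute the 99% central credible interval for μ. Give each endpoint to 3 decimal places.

[3.523, 4.419]

Posterior precision = 1/5.3² + 40/1.1² = 0.0356 + 33.0579 = 33.0935, so posterior SD = 0.1738.
Posterior mean = (-4.3/5.3² + 40·3.98/1.1²) / 33.0935 = 3.9711.
Interval: 3.9711 ± 2.576 × 0.1738 → [3.523, 4.419].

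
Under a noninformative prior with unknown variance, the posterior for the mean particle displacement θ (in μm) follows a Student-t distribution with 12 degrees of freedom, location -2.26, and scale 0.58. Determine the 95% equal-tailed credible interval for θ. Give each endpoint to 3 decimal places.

The t_12 distribution is symmetric; the 95% interval is -2.26 ± t·0.58 with t_{0.975,12} = 2.179.
Half-width: 2.179 × 0.58 = 1.264.
-2.26 − 1.264 = -3.524; -2.26 + 1.264 = -0.996.

[-3.524, -0.996]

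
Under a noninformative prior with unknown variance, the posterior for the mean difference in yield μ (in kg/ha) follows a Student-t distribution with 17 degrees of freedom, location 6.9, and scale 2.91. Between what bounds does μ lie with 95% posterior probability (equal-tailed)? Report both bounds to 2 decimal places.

[0.76, 13.04]

The t_17 distribution is symmetric; the 95% interval is 6.9 ± t·2.91 with t_{0.975,17} = 2.110.
Half-width: 2.110 × 2.91 = 6.14.
6.9 − 6.14 = 0.76; 6.9 + 6.14 = 13.04.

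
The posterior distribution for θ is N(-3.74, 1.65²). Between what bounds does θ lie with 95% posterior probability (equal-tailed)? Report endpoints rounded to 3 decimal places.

The posterior is symmetric, so the 95% equal-tailed interval is θ = -3.74 ± z·1.65 with z = 1.960.
Half-width: 1.960 × 1.65 = 3.234.
-3.74 − 3.234 = -6.974; -3.74 + 3.234 = -0.506.

[-6.974, -0.506]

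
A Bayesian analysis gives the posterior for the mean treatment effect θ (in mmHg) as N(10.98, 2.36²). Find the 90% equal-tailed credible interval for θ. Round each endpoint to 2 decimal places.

[7.10, 14.86]

The posterior is symmetric, so the 90% equal-tailed interval is θ = 10.98 ± z·2.36 with z = 1.645.
Half-width: 1.645 × 2.36 = 3.88.
10.98 − 3.88 = 7.10; 10.98 + 3.88 = 14.86.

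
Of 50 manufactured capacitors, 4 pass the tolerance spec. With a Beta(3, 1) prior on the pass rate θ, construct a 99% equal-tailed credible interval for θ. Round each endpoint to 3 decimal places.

[0.040, 0.269]

Posterior: Beta(3+4, 1+46) = Beta(7, 47).
Equal-tailed 99% interval: the 0.005 and 0.995 quantiles of Beta(7, 47).
Posterior mean ≈ 0.130, SD ≈ 0.045; a Normal approximation gives roughly [0.013, 0.246].
Exact: F⁻¹(0.005) = 0.040; F⁻¹(0.995) = 0.269.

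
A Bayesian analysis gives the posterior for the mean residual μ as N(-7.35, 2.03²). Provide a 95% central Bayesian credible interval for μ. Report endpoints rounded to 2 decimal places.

The posterior is symmetric, so the 95% equal-tailed interval is μ = -7.35 ± z·2.03 with z = 1.960.
Half-width: 1.960 × 2.03 = 3.98.
-7.35 − 3.98 = -11.33; -7.35 + 3.98 = -3.37.

[-11.33, -3.37]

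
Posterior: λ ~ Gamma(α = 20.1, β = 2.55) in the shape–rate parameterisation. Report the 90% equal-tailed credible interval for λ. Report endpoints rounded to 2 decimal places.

Posterior: Gamma(shape 20.1, rate 2.55).
Equal-tailed 90% interval: Gamma(20.1, 2.55) quantiles at 0.05 and 0.95.
Posterior mean ≈ 7.88, SD ≈ 1.76; a Normal approximation gives roughly [4.99, 10.77].
Exact: lower = 5.23; upper = 10.98.

[5.23, 10.98]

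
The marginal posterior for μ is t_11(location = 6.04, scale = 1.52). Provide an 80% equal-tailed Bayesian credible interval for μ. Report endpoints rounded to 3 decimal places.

[3.968, 8.112]

The t_11 distribution is symmetric; the 80% interval is 6.04 ± t·1.52 with t_{0.9,11} = 1.363.
Half-width: 1.363 × 1.52 = 2.072.
6.04 − 2.072 = 3.968; 6.04 + 2.072 = 8.112.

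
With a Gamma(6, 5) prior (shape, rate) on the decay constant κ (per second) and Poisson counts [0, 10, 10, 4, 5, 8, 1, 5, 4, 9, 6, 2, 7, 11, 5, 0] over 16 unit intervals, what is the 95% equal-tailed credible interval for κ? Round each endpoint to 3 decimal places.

Posterior: Gamma(6+87, 5+16) = Gamma(93, 21) (shape, rate).
Equal-tailed 95% interval: Gamma(93, 21) quantiles at 0.025 and 0.975.
Posterior mean ≈ 4.429, SD ≈ 0.459; a Normal approximation gives roughly [3.529, 5.329].
Exact: lower = 3.574; upper = 5.373.

[3.574, 5.373]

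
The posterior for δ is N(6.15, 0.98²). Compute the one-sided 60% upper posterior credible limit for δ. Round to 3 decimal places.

6.398

Need U with P(δ ≤ U) = 0.60: U = 6.15 + z_{0.4}·0.98.
z = 0.253; U = 6.15 + 0.253 × 0.98 = 6.398.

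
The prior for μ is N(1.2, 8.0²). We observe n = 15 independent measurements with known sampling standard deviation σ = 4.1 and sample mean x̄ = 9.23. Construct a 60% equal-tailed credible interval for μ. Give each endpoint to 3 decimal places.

Posterior precision = 1/8.0² + 15/4.1² = 0.0156 + 0.8923 = 0.9080, so posterior SD = 1.0495.
Posterior mean = (1.2/8.0² + 15·9.23/4.1²) / 0.9080 = 9.0918.
Interval: 9.0918 ± 0.842 × 1.0495 → [8.209, 9.975].

[8.209, 9.975]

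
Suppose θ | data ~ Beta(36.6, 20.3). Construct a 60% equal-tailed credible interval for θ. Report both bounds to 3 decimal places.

Posterior: Beta(36.6, 20.3).
Equal-tailed 60% interval: the 0.2 and 0.8 quantiles of Beta(36.6, 20.3).
Posterior mean ≈ 0.643, SD ≈ 0.063; a Normal approximation gives roughly [0.590, 0.696].
Exact: F⁻¹(0.2) = 0.590; F⁻¹(0.8) = 0.697.

[0.590, 0.697]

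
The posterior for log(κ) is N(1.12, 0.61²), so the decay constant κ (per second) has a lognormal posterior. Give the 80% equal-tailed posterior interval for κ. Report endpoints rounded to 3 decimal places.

[1.402, 6.698]

On the log scale the 80% interval is 1.12 ± 1.282 × 0.61 = [0.3383, 1.9017].
Exponentiate: [e^0.3383, e^1.9017] = [1.402, 6.698].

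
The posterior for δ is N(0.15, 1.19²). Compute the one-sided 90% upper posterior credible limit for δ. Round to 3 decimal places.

1.675

Need U with P(δ ≤ U) = 0.90: U = 0.15 + z_{0.1}·1.19.
z = 1.282; U = 0.15 + 1.282 × 1.19 = 1.675.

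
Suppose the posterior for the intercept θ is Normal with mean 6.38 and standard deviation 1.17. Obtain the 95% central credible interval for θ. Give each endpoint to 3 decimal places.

The posterior is symmetric, so the 95% equal-tailed interval is θ = 6.38 ± z·1.17 with z = 1.960.
Half-width: 1.960 × 1.17 = 2.293.
6.38 − 2.293 = 4.087; 6.38 + 2.293 = 8.673.

[4.087, 8.673]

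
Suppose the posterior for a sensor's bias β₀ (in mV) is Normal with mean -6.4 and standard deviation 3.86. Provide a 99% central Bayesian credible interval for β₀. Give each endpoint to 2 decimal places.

The posterior is symmetric, so the 99% equal-tailed interval is β₀ = -6.4 ± z·3.86 with z = 2.576.
Half-width: 2.576 × 3.86 = 9.94.
-6.4 − 9.94 = -16.34; -6.4 + 9.94 = 3.54.

[-16.34, 3.54]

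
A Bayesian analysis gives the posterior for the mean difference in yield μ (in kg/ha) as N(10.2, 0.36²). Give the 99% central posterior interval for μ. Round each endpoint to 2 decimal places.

The posterior is symmetric, so the 99% equal-tailed interval is μ = 10.2 ± z·0.36 with z = 2.576.
Half-width: 2.576 × 0.36 = 0.93.
10.2 − 0.93 = 9.27; 10.2 + 0.93 = 11.13.

[9.27, 11.13]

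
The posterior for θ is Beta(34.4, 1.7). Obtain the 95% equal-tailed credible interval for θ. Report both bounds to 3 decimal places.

Posterior: Beta(34.4, 1.7).
Equal-tailed 95% interval: the 0.025 and 0.975 quantiles of Beta(34.4, 1.7).
Posterior mean ≈ 0.953, SD ≈ 0.035; a Normal approximation gives roughly [0.885, 1.021].
Exact: F⁻¹(0.025) = 0.865; F⁻¹(0.975) = 0.996.

[0.865, 0.996]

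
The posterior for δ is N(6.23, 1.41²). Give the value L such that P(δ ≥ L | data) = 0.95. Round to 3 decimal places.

Need L with P(δ ≥ L) = 0.95: L = 6.23 − z_{0.05}·1.41.
z = 1.645; L = 6.23 − 1.645 × 1.41 = 3.911.

3.911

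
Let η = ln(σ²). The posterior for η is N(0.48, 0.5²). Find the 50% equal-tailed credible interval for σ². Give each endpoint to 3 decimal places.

[1.153, 2.264]

On the log scale the 50% interval is 0.48 ± 0.674 × 0.5 = [0.1428, 0.8172].
Exponentiate: [e^0.1428, e^0.8172] = [1.153, 2.264].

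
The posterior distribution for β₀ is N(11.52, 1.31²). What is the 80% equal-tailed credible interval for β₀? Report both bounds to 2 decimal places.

[9.84, 13.20]

The posterior is symmetric, so the 80% equal-tailed interval is β₀ = 11.52 ± z·1.31 with z = 1.282.
Half-width: 1.282 × 1.31 = 1.68.
11.52 − 1.68 = 9.84; 11.52 + 1.68 = 13.20.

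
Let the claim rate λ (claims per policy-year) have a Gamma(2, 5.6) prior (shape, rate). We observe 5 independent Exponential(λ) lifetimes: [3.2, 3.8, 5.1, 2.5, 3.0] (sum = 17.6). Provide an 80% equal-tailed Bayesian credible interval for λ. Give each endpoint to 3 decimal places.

[0.168, 0.454]

Posterior: Gamma(2+5, 5.6+17.6) = Gamma(7, 23.2) (shape, rate).
Equal-tailed 80% interval: Gamma(7, 23.2) quantiles at 0.1 and 0.9.
Posterior mean ≈ 0.302, SD ≈ 0.114; a Normal approximation gives roughly [0.156, 0.448].
Exact: lower = 0.168; upper = 0.454.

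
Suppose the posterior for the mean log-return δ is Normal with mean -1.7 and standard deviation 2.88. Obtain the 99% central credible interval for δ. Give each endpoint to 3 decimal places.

[-9.118, 5.718]

The posterior is symmetric, so the 99% equal-tailed interval is δ = -1.7 ± z·2.88 with z = 2.576.
Half-width: 2.576 × 2.88 = 7.418.
-1.7 − 7.418 = -9.118; -1.7 + 7.418 = 5.718.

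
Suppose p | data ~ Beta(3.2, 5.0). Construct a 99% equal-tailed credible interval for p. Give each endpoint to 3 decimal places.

Posterior: Beta(3.2, 5.0).
Equal-tailed 99% interval: the 0.005 and 0.995 quantiles of Beta(3.2, 5.0).
Posterior mean ≈ 0.390, SD ≈ 0.161; a Normal approximation gives roughly [-0.024, 0.805].
Exact: F⁻¹(0.005) = 0.064; F⁻¹(0.995) = 0.805.

[0.064, 0.805]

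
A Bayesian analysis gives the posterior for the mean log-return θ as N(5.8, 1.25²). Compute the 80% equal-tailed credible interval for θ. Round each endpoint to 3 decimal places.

[4.198, 7.402]

The posterior is symmetric, so the 80% equal-tailed interval is θ = 5.8 ± z·1.25 with z = 1.282.
Half-width: 1.282 × 1.25 = 1.602.
5.8 − 1.602 = 4.198; 5.8 + 1.602 = 7.402.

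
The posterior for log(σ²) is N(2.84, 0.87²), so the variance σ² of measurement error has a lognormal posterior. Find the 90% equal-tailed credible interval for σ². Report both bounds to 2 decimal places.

On the log scale the 90% interval is 2.84 ± 1.645 × 0.87 = [1.4090, 4.2710].
Exponentiate: [e^1.4090, e^4.2710] = [4.09, 71.59].

[4.09, 71.59]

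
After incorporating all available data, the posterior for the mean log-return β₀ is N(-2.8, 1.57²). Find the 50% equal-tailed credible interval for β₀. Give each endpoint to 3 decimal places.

[-3.859, -1.741]

The posterior is symmetric, so the 50% equal-tailed interval is β₀ = -2.8 ± z·1.57 with z = 0.674.
Half-width: 0.674 × 1.57 = 1.059.
-2.8 − 1.059 = -3.859; -2.8 + 1.059 = -1.741.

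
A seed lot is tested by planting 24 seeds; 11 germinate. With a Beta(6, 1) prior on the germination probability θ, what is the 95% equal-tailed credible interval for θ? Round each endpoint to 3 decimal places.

[0.374, 0.717]

Posterior: Beta(6+11, 1+13) = Beta(17, 14).
Equal-tailed 95% interval: the 0.025 and 0.975 quantiles of Beta(17, 14).
Posterior mean ≈ 0.548, SD ≈ 0.088; a Normal approximation gives roughly [0.376, 0.721].
Exact: F⁻¹(0.025) = 0.374; F⁻¹(0.975) = 0.717.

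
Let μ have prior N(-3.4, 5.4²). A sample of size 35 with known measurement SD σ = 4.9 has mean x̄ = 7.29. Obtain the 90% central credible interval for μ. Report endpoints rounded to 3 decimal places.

Posterior precision = 1/5.4² + 35/4.9² = 0.0343 + 1.4577 = 1.4920, so posterior SD = 0.8187.
Posterior mean = (-3.4/5.4² + 35·7.29/4.9²) / 1.4920 = 7.0443.
Interval: 7.0443 ± 1.645 × 0.8187 → [5.698, 8.391].

[5.698, 8.391]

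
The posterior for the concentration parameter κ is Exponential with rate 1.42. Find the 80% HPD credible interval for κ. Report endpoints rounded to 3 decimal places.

The exponential density is strictly decreasing on [0, ∞), so the HPD interval is anchored at 0: [0, q] with P(κ ≤ q) = 0.80.
q = −ln(1 − 0.80) / 1.42 = 1.6094 / 1.42 = 1.133.

[0.000, 1.133]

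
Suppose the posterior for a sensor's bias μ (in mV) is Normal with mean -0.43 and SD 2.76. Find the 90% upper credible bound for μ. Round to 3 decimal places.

Need U with P(μ ≤ U) = 0.90: U = -0.43 + z_{0.1}·2.76.
z = 1.282; U = -0.43 + 1.282 × 2.76 = 3.107.

3.107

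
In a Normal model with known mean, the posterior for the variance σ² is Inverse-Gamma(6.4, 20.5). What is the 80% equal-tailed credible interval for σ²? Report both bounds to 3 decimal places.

Inverse-Gamma(6.4, 20.5) quantiles: F⁻¹(0.1) and F⁻¹(0.9).
Equivalently, 1/σ² ~ Gamma(6.4, rate = 20.5); invert its 0.9 and 0.1 quantiles.
Posterior mean ≈ 3.796, SD ≈ 1.810; a Normal approximation gives roughly [1.477, 6.116].
Exact: lower = 2.096; upper = 5.948.

[2.096, 5.948]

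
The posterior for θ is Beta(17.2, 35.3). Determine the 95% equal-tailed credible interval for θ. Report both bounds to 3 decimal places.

Posterior: Beta(17.2, 35.3).
Equal-tailed 95% interval: the 0.025 and 0.975 quantiles of Beta(17.2, 35.3).
Posterior mean ≈ 0.328, SD ≈ 0.064; a Normal approximation gives roughly [0.202, 0.453].
Exact: F⁻¹(0.025) = 0.209; F⁻¹(0.975) = 0.459.

[0.209, 0.459]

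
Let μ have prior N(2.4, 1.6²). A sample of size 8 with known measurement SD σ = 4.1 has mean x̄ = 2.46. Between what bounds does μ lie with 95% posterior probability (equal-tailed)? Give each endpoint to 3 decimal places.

[0.327, 4.538]

Posterior precision = 1/1.6² + 8/4.1² = 0.3906 + 0.4759 = 0.8665, so posterior SD = 1.0743.
Posterior mean = (2.4/1.6² + 8·2.46/4.1²) / 0.8665 = 2.4330.
Interval: 2.4330 ± 1.960 × 1.0743 → [0.327, 4.538].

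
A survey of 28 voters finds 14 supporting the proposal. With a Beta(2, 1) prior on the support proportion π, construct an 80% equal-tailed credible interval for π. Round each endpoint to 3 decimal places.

[0.401, 0.630]

Posterior: Beta(2+14, 1+14) = Beta(16, 15).
Equal-tailed 80% interval: the 0.1 and 0.9 quantiles of Beta(16, 15).
Posterior mean ≈ 0.516, SD ≈ 0.088; a Normal approximation gives roughly [0.403, 0.629].
Exact: F⁻¹(0.1) = 0.401; F⁻¹(0.9) = 0.630.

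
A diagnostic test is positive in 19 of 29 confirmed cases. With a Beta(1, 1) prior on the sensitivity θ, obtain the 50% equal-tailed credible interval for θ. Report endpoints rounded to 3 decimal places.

[0.589, 0.705]

Posterior: Beta(1+19, 1+10) = Beta(20, 11).
Equal-tailed 50% interval: the 0.25 and 0.75 quantiles of Beta(20, 11).
Posterior mean ≈ 0.645, SD ≈ 0.085; a Normal approximation gives roughly [0.588, 0.702].
Exact: F⁻¹(0.25) = 0.589; F⁻¹(0.75) = 0.705.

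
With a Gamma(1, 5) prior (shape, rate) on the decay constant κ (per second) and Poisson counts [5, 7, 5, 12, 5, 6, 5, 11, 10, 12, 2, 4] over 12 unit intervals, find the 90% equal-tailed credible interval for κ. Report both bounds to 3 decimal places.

Posterior: Gamma(1+84, 5+12) = Gamma(85, 17) (shape, rate).
Equal-tailed 90% interval: Gamma(85, 17) quantiles at 0.05 and 0.95.
Posterior mean ≈ 5.000, SD ≈ 0.542; a Normal approximation gives roughly [4.108, 5.892].
Exact: lower = 4.143; upper = 5.924.

[4.143, 5.924]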